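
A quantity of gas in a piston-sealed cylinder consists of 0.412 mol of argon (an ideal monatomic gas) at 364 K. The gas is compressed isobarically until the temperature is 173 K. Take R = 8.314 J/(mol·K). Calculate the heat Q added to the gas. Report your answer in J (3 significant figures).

Q ≈ -1640 J

Isobaric: W = nRΔT = (0.412)(8.314)(-191) = -654.2 J.
ΔU = nCᵥΔT with Cᵥ = 3R/2: ΔU = (0.412)(12.47)(-191) = -981.4 J.
Q = ΔU + W = -981.4 − 654.2 = -1636 J.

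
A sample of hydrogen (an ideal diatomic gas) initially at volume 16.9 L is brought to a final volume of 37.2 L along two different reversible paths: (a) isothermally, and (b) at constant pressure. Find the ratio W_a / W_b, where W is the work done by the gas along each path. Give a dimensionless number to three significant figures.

Path (a) isothermal: W = P₁V₁ ln(V₂/V₁) → W_a/(P₁V₁) = 0.789.
Path (b) isobaric: W = P₁(V₂ − V₁) → W_b/(P₁V₁) = 1.201.
W_a / W_b = 0.789 / 1.201 = 0.6568.

W_a / W_b ≈ 0.657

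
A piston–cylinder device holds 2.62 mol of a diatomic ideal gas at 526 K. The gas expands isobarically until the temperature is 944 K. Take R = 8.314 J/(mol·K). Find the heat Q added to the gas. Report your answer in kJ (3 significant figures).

Q ≈ 31.9 kJ

Isobaric: W = nRΔT = (2.62)(8.314)(418) = 9105 J.
ΔU = nCᵥΔT with Cᵥ = 5R/2: ΔU = (2.62)(20.79)(418) = 22763 J.
Q = ΔU + W = 22763 + 9105 = 31868 J.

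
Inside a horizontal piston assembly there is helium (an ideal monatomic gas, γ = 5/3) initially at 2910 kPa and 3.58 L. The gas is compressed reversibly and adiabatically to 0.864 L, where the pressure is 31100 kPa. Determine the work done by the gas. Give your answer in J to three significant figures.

Adiabatic: W = (P₁V₁ − P₂V₂)/(γ − 1) with γ = 5/3.
P₁V₁ = 10418 J, P₂V₂ = 26870 J.
W = (10418 − 26870) / 0.6667 = -24679 J.

W ≈ -24700 J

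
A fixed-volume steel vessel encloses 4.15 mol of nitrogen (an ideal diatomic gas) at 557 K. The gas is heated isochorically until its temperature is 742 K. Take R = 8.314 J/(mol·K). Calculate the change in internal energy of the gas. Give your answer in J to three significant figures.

ΔU ≈ 16000 J

Constant volume ⇒ W = 0, so Q = ΔU = nCᵥΔT with Cᵥ = 5R/2 = 20.79 J/(mol·K).
ΔU = (4.15)(20.79)(742 − 557) = 15958 J.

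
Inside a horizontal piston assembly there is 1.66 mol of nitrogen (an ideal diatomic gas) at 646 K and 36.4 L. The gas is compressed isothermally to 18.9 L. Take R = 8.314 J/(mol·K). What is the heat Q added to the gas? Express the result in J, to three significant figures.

Q ≈ -5840 J

Isothermal ⇒ ΔU = 0, so Q = W = nRT ln(V₂/V₁).
Q = (1.66)(8.314)(646) ln(18.9/36.4) = 8916 × -0.6554 = -5843 J.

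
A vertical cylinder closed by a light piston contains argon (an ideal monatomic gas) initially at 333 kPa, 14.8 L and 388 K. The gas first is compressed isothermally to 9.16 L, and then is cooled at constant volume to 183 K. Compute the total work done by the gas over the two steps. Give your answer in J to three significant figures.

Step 1 (isothermal): W = P₁V₁ ln(V₂/V₁) = (4928) ln(9.16/14.8) = -2365 J.
Step 2 (isochoric): W = 0 (constant volume).
W_total = -2365 + 0 = -2365 J.

W_total ≈ -2360 J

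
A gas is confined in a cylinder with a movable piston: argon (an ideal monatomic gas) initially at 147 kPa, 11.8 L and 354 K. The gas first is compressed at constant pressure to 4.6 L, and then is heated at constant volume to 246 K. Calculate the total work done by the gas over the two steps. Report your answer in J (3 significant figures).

W_total ≈ -1060 J

Step 1 (isobaric): W = PΔV = (147 kPa)(4.6 − 11.8 L) = -1058 J.
Step 2 (isochoric): W = 0 (constant volume).
W_total = -1058 + 0 = -1058 J.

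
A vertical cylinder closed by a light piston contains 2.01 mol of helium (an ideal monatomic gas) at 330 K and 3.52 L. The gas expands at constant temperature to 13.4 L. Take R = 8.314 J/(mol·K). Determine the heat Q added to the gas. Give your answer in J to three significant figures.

Q ≈ 7370 J

Isothermal ⇒ ΔU = 0, so Q = W = nRT ln(V₂/V₁).
Q = (2.01)(8.314)(330) ln(13.4/3.52) = 5515 × 1.337 = 7372 J.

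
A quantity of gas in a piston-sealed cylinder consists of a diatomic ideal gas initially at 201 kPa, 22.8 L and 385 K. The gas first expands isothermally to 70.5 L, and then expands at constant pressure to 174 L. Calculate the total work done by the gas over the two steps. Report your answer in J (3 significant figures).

W_total ≈ 11900 J

Step 1 (isothermal): W = P₁V₁ ln(V₂/V₁) = (4583) ln(70.5/22.8) = 5173 J.
After step 1: P = 65 kPa, V = 70.5 L, T = 385 K.
Step 2 (isobaric): W = PΔV = (65 kPa)(174 − 70.5 L) = 6728 J.
W_total = 5173 + 6728 = 11901 J.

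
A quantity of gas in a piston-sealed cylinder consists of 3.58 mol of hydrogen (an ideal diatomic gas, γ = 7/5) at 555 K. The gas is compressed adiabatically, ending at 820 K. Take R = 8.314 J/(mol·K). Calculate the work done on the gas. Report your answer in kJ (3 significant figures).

W ≈ 19.7 kJ

Adiabatic ⇒ Q = 0, so W_by = −ΔU = nCᵥ(T₁ − T₂).
Cᵥ = 5R/2 = 20.79 J/(mol·K).
W = (3.58)(20.79)(555 − 820) = -19719 J.
Work on gas = −W_by = 19719 J.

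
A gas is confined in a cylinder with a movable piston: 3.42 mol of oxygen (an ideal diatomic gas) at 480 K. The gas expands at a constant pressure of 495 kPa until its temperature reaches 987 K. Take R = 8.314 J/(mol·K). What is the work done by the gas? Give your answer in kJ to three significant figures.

W ≈ 14.4 kJ

Isobaric: W = P ΔV = nR ΔT.
W = (3.42)(8.314)(987 − 480) = 14416 J.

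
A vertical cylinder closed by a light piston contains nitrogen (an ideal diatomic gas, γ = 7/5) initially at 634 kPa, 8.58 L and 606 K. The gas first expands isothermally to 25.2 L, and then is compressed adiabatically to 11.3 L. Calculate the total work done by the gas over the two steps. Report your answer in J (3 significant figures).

Step 1 (isothermal): W = P₁V₁ ln(V₂/V₁) = (5440) ln(25.2/8.58) = 5861 J.
After step 1: P = 215.9 kPa, V = 25.2 L, T = 606 K.
Step 2 (adiabatic): W = (P₁V₁ − P₂V₂)/(γ−1) = (5440 − 7497)/0.4 = -5144 J.
W_total = 5861 − 5144 = 716.8 J.

W_total ≈ 717 J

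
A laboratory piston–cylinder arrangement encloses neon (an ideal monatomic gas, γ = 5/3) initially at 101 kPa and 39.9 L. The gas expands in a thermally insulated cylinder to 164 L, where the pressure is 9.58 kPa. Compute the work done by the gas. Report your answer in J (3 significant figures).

Adiabatic: W = (P₁V₁ − P₂V₂)/(γ − 1) with γ = 5/3.
P₁V₁ = 4030 J, P₂V₂ = 1571 J.
W = (4030 − 1571) / 0.6667 = 3688 J.

W ≈ 3690 J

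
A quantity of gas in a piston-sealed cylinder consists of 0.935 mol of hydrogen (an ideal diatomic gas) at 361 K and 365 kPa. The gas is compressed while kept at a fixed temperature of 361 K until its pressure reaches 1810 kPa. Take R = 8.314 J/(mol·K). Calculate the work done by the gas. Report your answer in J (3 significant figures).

Isothermal process: W = nRT ln(V₂/V₁) = nRT ln(P₁/P₂).
W = (0.935)(8.314)(361) × ln(365/1810)
  = 2806 × ln(0.2017) = 2806 × -1.601
W_by_gas = -4493 J.

W ≈ -4490 J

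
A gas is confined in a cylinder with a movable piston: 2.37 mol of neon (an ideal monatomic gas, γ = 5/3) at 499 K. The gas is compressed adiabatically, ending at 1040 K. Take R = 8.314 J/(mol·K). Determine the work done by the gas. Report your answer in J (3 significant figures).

W ≈ -16000 J

Adiabatic ⇒ Q = 0, so W_by = −ΔU = nCᵥ(T₁ − T₂).
Cᵥ = 3R/2 = 12.47 J/(mol·K).
W = (2.37)(12.47)(499 − 1040) = -15990 J.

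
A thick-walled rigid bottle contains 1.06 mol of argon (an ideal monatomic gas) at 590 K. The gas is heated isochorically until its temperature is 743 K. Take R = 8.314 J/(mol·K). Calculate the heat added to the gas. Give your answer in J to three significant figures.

Constant volume ⇒ W = 0, so Q = ΔU = nCᵥΔT with Cᵥ = 3R/2 = 12.47 J/(mol·K).
ΔU = (1.06)(12.47)(743 − 590) = 2023 J.

Q ≈ 2020 J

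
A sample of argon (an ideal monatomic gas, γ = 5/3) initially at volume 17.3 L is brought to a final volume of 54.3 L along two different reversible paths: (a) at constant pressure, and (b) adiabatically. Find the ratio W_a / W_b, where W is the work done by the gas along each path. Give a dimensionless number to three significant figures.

W_a / W_b ≈ 2.67

Path (a) isobaric: W = P₁(V₂ − V₁) → W_a/(P₁V₁) = 2.139.
Path (b) adiabatic: W = P₁V₁(1 − (V₁/V₂)^(γ−1))/(γ−1) → W_b/(P₁V₁) = 0.8003.
W_a / W_b = 2.139 / 0.8003 = 2.672.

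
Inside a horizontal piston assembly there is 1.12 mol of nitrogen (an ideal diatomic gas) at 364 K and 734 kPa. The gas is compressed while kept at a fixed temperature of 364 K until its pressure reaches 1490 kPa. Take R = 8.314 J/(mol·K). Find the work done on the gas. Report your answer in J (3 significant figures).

W ≈ 2400 J

Isothermal process: W = nRT ln(V₂/V₁) = nRT ln(P₁/P₂).
W = (1.12)(8.314)(364) × ln(734/1490)
  = 3389 × ln(0.4926) = 3389 × -0.708
W_by_gas = -2400 J; work on gas = −W_by = 2400 J.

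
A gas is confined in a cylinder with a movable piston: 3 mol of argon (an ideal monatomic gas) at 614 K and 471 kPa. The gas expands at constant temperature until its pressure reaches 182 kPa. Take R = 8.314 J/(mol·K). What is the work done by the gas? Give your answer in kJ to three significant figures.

W ≈ 14.6 kJ

Isothermal process: W = nRT ln(V₂/V₁) = nRT ln(P₁/P₂).
W = (3)(8.314)(614) × ln(471/182)
  = 15314 × ln(2.588) = 15314 × 0.9509
W_by_gas = 14562 J.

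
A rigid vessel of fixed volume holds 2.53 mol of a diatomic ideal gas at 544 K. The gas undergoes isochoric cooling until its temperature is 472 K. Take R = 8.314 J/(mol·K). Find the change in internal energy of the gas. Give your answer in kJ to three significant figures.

ΔU ≈ -3.79 kJ

Constant volume ⇒ W = 0, so Q = ΔU = nCᵥΔT with Cᵥ = 5R/2 = 20.79 J/(mol·K).
ΔU = (2.53)(20.79)(472 − 544) = -3786 J.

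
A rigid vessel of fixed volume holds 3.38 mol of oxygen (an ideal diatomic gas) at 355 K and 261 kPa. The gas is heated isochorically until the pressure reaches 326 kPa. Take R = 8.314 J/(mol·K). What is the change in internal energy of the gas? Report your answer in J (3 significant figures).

ΔU ≈ 6210 J

Constant volume ⇒ W = 0, so Q = ΔU = nCᵥΔT with Cᵥ = 5R/2 = 20.79 J/(mol·K).
At constant V, T₂/T₁ = P₂/P₁ ⇒ ΔT = T₁(P₂/P₁ − 1) = 355·(326/261 − 1) = 88.41 K.
ΔU = (3.38)(20.79)(88.41) = 6211 J.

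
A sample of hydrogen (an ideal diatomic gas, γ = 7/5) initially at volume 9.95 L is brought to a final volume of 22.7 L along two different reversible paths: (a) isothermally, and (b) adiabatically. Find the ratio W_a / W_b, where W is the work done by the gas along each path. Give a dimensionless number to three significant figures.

Path (a) isothermal: W = P₁V₁ ln(V₂/V₁) → W_a/(P₁V₁) = 0.8248.
Path (b) adiabatic: W = P₁V₁(1 − (V₁/V₂)^(γ−1))/(γ−1) → W_b/(P₁V₁) = 0.7025.
W_a / W_b = 0.8248 / 0.7025 = 1.174.

W_a / W_b ≈ 1.17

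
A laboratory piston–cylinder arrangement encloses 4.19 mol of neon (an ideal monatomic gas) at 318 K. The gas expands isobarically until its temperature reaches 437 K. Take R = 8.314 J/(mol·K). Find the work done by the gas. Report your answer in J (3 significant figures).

W ≈ 4150 J

Isobaric: W = P ΔV = nR ΔT.
W = (4.19)(8.314)(437 − 318) = 4145 J.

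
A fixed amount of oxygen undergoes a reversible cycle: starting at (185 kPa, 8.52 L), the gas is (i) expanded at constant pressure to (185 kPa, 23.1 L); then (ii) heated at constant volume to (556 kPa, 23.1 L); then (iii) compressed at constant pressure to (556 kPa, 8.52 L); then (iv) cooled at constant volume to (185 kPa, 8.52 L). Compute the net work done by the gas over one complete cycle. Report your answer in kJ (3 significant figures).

Constant-volume legs do no work.
W(i) = (185)(23.1 − 8.52) = 2697 J; W(iii) = (556)(8.52 − 23.1) = -8106 J.
W_net = 2697 − 8106 = -5409 J (the counter-clockwise enclosed area).

W_net ≈ -5.41 kJ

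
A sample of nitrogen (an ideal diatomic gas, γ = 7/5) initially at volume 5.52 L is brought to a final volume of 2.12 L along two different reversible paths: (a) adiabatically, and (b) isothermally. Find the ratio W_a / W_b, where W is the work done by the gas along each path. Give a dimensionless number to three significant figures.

Path (a) adiabatic: W = P₁V₁(1 − (V₁/V₂)^(γ−1))/(γ−1) → W_a/(P₁V₁) = -1.166.
Path (b) isothermal: W = P₁V₁ ln(V₂/V₁) → W_b/(P₁V₁) = -0.957.
W_a / W_b = -1.166 / -0.957 = 1.218.

W_a / W_b ≈ 1.22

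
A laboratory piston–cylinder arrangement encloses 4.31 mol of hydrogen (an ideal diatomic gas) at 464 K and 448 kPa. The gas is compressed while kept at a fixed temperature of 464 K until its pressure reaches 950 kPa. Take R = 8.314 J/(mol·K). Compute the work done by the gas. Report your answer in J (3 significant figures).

W ≈ -12500 J

Isothermal process: W = nRT ln(V₂/V₁) = nRT ln(P₁/P₂).
W = (4.31)(8.314)(464) × ln(448/950)
  = 16627 × ln(0.4716) = 16627 × -0.7517
W_by_gas = -12498 J.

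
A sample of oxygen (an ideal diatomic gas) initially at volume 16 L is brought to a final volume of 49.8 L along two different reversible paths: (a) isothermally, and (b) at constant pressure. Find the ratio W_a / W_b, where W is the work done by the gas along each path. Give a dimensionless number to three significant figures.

Path (a) isothermal: W = P₁V₁ ln(V₂/V₁) → W_a/(P₁V₁) = 1.135.
Path (b) isobaric: W = P₁(V₂ − V₁) → W_b/(P₁V₁) = 2.112.
W_a / W_b = 1.135 / 2.112 = 0.5375.

W_a / W_b ≈ 0.537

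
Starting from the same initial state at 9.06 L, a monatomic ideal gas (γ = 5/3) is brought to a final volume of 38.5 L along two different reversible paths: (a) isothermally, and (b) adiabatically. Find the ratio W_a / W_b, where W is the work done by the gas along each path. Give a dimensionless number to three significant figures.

Path (a) isothermal: W = P₁V₁ ln(V₂/V₁) → W_a/(P₁V₁) = 1.447.
Path (b) adiabatic: W = P₁V₁(1 − (V₁/V₂)^(γ−1))/(γ−1) → W_b/(P₁V₁) = 0.9283.
W_a / W_b = 1.447 / 0.9283 = 1.559.

W_a / W_b ≈ 1.56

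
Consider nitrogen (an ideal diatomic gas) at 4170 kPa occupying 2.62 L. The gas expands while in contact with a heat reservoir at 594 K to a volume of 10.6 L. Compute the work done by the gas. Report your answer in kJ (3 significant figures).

W ≈ 15.3 kJ

Isothermal: W = nRT ln(V₂/V₁) = P₁V₁ ln(V₂/V₁).
P₁V₁ = (4170 kPa)(2.62 L) = 10925 J.
W = 10925 × ln(10.6/2.62) = 10925 × 1.398
W_by_gas = 15270 J.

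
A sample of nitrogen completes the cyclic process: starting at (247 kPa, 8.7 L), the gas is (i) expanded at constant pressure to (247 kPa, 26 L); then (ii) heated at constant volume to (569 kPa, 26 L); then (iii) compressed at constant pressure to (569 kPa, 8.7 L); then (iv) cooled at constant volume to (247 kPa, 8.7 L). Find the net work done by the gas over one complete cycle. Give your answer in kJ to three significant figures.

W_net ≈ -5.57 kJ

Constant-volume legs do no work.
W(i) = (247)(26 − 8.7) = 4273 J; W(iii) = (569)(8.7 − 26) = -9844 J.
W_net = 4273 − 9844 = -5571 J (the counter-clockwise enclosed area).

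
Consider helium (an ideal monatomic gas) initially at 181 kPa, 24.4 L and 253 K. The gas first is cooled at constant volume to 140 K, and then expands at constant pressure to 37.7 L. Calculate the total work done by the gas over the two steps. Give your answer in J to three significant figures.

Step 1 (isochoric): W = 0 (constant volume).
After step 1: P = 100.2 kPa (V unchanged).
Step 2 (isobaric): W = PΔV = (100.2 kPa)(37.7 − 24.4 L) = 1332 J.
W_total = 0 + 1332 = 1332 J.

W_total ≈ 1330 J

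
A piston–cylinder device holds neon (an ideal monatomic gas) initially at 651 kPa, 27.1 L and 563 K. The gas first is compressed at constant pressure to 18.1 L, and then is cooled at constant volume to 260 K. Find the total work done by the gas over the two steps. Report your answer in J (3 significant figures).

W_total ≈ -5860 J

Step 1 (isobaric): W = PΔV = (651 kPa)(18.1 − 27.1 L) = -5859 J.
Step 2 (isochoric): W = 0 (constant volume).
W_total = -5859 + 0 = -5859 J.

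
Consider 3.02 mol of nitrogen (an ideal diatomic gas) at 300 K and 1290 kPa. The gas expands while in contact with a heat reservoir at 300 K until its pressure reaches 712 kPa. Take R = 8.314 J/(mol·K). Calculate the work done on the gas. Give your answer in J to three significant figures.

Isothermal process: W = nRT ln(V₂/V₁) = nRT ln(P₁/P₂).
W = (3.02)(8.314)(300) × ln(1290/712)
  = 7532 × ln(1.812) = 7532 × 0.5943
W_by_gas = 4477 J; work on gas = −W_by = -4477 J.

W ≈ -4480 J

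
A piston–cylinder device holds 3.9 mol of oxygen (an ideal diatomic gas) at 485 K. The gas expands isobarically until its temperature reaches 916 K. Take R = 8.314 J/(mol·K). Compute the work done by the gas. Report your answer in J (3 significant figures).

Isobaric: W = P ΔV = nR ΔT.
W = (3.9)(8.314)(916 − 485) = 13975 J.

W ≈ 14000 J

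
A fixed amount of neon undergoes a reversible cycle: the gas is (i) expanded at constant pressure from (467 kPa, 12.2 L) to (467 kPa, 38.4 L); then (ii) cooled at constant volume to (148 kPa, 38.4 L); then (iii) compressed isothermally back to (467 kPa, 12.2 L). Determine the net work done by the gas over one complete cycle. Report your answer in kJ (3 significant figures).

Leg (i): W = PΔV = (467)(38.4 − 12.2) = 12235 J.
Leg (ii): W = 0.
Leg (iii): W = PᵢVᵢ ln(V_f/Vᵢ) = (5683) ln(12.2/38.4) = -6516 J.
W_net = 12235 − 6516 = 5719 J.

W_net ≈ 5.72 kJ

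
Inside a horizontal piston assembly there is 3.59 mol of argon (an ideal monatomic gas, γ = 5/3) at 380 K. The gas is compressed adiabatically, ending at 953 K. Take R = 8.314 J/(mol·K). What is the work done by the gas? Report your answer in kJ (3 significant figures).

W ≈ -25.7 kJ

Adiabatic ⇒ Q = 0, so W_by = −ΔU = nCᵥ(T₁ − T₂).
Cᵥ = 3R/2 = 12.47 J/(mol·K).
W = (3.59)(12.47)(380 − 953) = -25654 J.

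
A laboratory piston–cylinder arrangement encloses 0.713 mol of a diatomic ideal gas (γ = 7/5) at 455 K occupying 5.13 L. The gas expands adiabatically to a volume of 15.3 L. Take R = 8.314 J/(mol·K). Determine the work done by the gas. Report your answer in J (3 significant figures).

Adiabatic: TV^(γ−1) = const with γ = 7/5.
T₂ = T₁ (V₁/V₂)^(γ−1) = 455 × (5.13/15.3)^0.4 = 455 × 0.6459 = 293.9 K.
W_by = nCᵥ(T₁ − T₂) = (0.713)(20.79)(455 − 293.9) = 2388 J.

W ≈ 2390 J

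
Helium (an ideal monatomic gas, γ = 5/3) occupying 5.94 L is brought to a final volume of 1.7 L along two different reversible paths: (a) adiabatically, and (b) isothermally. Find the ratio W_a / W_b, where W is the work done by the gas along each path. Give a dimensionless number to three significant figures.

Path (a) adiabatic: W = P₁V₁(1 − (V₁/V₂)^(γ−1))/(γ−1) → W_a/(P₁V₁) = -1.954.
Path (b) isothermal: W = P₁V₁ ln(V₂/V₁) → W_b/(P₁V₁) = -1.251.
W_a / W_b = -1.954 / -1.251 = 1.562.

W_a / W_b ≈ 1.56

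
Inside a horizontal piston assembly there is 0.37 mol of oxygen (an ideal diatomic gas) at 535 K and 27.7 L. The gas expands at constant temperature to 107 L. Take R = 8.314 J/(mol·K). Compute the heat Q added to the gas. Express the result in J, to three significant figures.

Q ≈ 2220 J

Isothermal ⇒ ΔU = 0, so Q = W = nRT ln(V₂/V₁).
Q = (0.37)(8.314)(535) ln(107/27.7) = 1646 × 1.351 = 2224 J.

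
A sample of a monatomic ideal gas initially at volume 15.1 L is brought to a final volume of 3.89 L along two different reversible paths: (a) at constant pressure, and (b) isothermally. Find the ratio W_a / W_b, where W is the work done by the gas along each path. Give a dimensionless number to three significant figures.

W_a / W_b ≈ 0.547

Path (a) isobaric: W = P₁(V₂ − V₁) → W_a/(P₁V₁) = -0.7424.
Path (b) isothermal: W = P₁V₁ ln(V₂/V₁) → W_b/(P₁V₁) = -1.356.
W_a / W_b = -0.7424 / -1.356 = 0.5474.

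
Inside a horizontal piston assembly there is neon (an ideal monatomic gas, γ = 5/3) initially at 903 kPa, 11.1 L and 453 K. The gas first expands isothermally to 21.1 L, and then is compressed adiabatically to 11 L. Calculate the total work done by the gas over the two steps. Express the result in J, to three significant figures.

W_total ≈ -1740 J

Step 1 (isothermal): W = P₁V₁ ln(V₂/V₁) = (10023) ln(21.1/11.1) = 6438 J.
After step 1: P = 475 kPa, V = 21.1 L, T = 453 K.
Step 2 (adiabatic): W = (P₁V₁ − P₂V₂)/(γ−1) = (10023 − 15474)/0.667 = -8176 J.
W_total = 6438 − 8176 = -1738 J.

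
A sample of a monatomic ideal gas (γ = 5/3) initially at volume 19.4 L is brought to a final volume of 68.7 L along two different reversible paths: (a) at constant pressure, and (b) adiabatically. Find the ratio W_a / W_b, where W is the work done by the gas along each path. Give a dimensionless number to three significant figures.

Path (a) isobaric: W = P₁(V₂ − V₁) → W_a/(P₁V₁) = 2.541.
Path (b) adiabatic: W = P₁V₁(1 − (V₁/V₂)^(γ−1))/(γ−1) → W_b/(P₁V₁) = 0.8544.
W_a / W_b = 2.541 / 0.8544 = 2.974.

W_a / W_b ≈ 2.97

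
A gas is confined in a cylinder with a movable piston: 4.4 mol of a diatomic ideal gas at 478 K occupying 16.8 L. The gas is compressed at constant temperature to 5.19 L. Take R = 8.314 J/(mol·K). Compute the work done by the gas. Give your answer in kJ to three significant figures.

W ≈ -20.5 kJ

Isothermal: W = nRT ln(V₂/V₁).
W = (4.4)(8.314)(478) × ln(5.19/16.8)
  = 17486 × -1.175
W_by_gas = -20540 J.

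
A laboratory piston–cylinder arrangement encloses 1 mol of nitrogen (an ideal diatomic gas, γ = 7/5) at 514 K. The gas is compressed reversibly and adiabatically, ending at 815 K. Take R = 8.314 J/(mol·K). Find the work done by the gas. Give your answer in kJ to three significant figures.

Adiabatic ⇒ Q = 0, so W_by = −ΔU = nCᵥ(T₁ − T₂).
Cᵥ = 5R/2 = 20.79 J/(mol·K).
W = (1)(20.79)(514 − 815) = -6256 J.

W ≈ -6.26 kJ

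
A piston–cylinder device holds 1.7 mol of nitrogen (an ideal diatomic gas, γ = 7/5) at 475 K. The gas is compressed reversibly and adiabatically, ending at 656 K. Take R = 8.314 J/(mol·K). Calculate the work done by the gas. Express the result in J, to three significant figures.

W ≈ -6400 J

Adiabatic ⇒ Q = 0, so W_by = −ΔU = nCᵥ(T₁ − T₂).
Cᵥ = 5R/2 = 20.79 J/(mol·K).
W = (1.7)(20.79)(475 − 656) = -6396 J.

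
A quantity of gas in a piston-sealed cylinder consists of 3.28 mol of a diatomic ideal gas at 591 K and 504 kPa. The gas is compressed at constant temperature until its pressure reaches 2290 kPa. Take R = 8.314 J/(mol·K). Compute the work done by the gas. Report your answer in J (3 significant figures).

W ≈ -24400 J

Isothermal process: W = nRT ln(V₂/V₁) = nRT ln(P₁/P₂).
W = (3.28)(8.314)(591) × ln(504/2290)
  = 16117 × ln(0.2201) = 16117 × -1.514
W_by_gas = -24396 J.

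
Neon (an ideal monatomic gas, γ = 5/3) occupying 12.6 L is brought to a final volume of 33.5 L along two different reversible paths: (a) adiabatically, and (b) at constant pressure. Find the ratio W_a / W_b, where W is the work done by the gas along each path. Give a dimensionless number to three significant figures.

W_a / W_b ≈ 0.433

Path (a) adiabatic: W = P₁V₁(1 − (V₁/V₂)^(γ−1))/(γ−1) → W_a/(P₁V₁) = 0.7184.
Path (b) isobaric: W = P₁(V₂ − V₁) → W_b/(P₁V₁) = 1.659.
W_a / W_b = 0.7184 / 1.659 = 0.4331.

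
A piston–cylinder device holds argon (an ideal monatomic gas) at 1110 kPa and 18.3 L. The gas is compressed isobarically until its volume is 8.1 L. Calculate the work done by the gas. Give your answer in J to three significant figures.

Isobaric: W = P ΔV.
W = (1110 kPa)(8.1 − 18.3 L) = (1110)(-10.2) = -11322 J.

W ≈ -11300 J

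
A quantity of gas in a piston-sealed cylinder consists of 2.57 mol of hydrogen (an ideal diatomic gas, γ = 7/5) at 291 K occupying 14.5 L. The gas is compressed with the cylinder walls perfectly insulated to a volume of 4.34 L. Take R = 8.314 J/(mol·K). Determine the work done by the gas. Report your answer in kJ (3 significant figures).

W ≈ -9.64 kJ

Adiabatic: TV^(γ−1) = const with γ = 7/5.
T₂ = T₁ (V₁/V₂)^(γ−1) = 291 × (14.5/4.34)^0.4 = 291 × 1.62 = 471.5 K.
W_by = nCᵥ(T₁ − T₂) = (2.57)(20.79)(291 − 471.5) = -9640 J.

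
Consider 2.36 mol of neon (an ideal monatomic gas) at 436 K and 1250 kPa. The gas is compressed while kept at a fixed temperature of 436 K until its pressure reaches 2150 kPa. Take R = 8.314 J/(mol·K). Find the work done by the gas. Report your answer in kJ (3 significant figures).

Isothermal process: W = nRT ln(V₂/V₁) = nRT ln(P₁/P₂).
W = (2.36)(8.314)(436) × ln(1250/2150)
  = 8555 × ln(0.5814) = 8555 × -0.5423
W_by_gas = -4639 J.

W ≈ -4.64 kJ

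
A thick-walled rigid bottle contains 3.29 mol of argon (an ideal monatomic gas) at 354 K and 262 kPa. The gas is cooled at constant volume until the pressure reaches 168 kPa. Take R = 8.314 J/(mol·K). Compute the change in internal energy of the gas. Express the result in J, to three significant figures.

ΔU ≈ -5210 J

Constant volume ⇒ W = 0, so Q = ΔU = nCᵥΔT with Cᵥ = 3R/2 = 12.47 J/(mol·K).
At constant V, T₂/T₁ = P₂/P₁ ⇒ ΔT = T₁(P₂/P₁ − 1) = 354·(168/262 − 1) = -127 K.
ΔU = (3.29)(12.47)(-127) = -5211 J.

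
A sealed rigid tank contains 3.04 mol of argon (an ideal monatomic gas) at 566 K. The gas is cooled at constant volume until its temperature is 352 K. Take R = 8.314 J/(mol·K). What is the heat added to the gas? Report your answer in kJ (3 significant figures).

Q ≈ -8.11 kJ

Constant volume ⇒ W = 0, so Q = ΔU = nCᵥΔT with Cᵥ = 3R/2 = 12.47 J/(mol·K).
ΔU = (3.04)(12.47)(352 − 566) = -8113 J.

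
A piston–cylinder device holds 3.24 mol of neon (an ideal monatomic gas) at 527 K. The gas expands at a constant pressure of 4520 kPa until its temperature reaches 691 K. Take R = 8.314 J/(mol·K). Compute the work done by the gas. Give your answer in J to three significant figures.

Isobaric: W = P ΔV = nR ΔT.
W = (3.24)(8.314)(691 − 527) = 4418 J.

W ≈ 4420 J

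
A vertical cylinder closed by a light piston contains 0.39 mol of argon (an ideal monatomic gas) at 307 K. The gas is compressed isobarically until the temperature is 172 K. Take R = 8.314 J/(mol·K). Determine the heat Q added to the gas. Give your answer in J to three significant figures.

Q ≈ -1090 J

Isobaric: W = nRΔT = (0.39)(8.314)(-135) = -437.7 J.
ΔU = nCᵥΔT with Cᵥ = 3R/2: ΔU = (0.39)(12.47)(-135) = -656.6 J.
Q = ΔU + W = -656.6 − 437.7 = -1094 J.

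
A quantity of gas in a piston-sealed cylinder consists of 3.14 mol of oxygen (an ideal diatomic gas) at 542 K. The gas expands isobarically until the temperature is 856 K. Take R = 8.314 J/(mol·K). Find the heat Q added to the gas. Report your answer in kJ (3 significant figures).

Q ≈ 28.7 kJ

Isobaric: W = nRΔT = (3.14)(8.314)(314) = 8197 J.
ΔU = nCᵥΔT with Cᵥ = 5R/2: ΔU = (3.14)(20.79)(314) = 20493 J.
Q = ΔU + W = 20493 + 8197 = 28690 J.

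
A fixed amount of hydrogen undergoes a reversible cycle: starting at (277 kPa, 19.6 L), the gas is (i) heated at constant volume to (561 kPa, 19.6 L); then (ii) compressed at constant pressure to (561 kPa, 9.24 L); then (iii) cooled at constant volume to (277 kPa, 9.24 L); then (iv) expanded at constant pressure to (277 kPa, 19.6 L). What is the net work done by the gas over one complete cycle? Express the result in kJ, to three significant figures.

Constant-volume legs do no work.
W(ii) = (561)(9.24 − 19.6) = -5812 J; W(iv) = (277)(19.6 − 9.24) = 2870 J.
W_net = -5812 + 2870 = -2942 J (the counter-clockwise enclosed area).

W_net ≈ -2.94 kJ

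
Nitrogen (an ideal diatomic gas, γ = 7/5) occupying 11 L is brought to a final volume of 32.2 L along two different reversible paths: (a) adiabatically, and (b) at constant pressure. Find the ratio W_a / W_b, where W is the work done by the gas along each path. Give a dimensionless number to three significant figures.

W_a / W_b ≈ 0.453

Path (a) adiabatic: W = P₁V₁(1 − (V₁/V₂)^(γ−1))/(γ−1) → W_a/(P₁V₁) = 0.8731.
Path (b) isobaric: W = P₁(V₂ − V₁) → W_b/(P₁V₁) = 1.927.
W_a / W_b = 0.8731 / 1.927 = 0.453.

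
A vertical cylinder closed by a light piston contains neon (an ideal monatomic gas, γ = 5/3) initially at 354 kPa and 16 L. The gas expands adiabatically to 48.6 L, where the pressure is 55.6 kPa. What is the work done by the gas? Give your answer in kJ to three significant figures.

Adiabatic: W = (P₁V₁ − P₂V₂)/(γ − 1) with γ = 5/3.
P₁V₁ = 5664 J, P₂V₂ = 2702 J.
W = (5664 − 2702) / 0.6667 = 4443 J.

W ≈ 4.44 kJ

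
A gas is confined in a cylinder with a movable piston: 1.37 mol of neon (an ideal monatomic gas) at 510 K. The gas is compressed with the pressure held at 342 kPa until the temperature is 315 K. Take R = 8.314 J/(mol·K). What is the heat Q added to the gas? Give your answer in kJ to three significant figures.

Isobaric: W = nRΔT = (1.37)(8.314)(-195) = -2221 J.
ΔU = nCᵥΔT with Cᵥ = 3R/2: ΔU = (1.37)(12.47)(-195) = -3332 J.
Q = ΔU + W = -3332 − 2221 = -5553 J.

Q ≈ -5.55 kJ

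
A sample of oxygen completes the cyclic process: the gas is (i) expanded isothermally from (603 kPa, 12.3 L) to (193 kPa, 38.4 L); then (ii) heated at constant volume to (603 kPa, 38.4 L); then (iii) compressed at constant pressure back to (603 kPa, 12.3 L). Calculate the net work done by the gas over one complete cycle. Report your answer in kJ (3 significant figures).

W_net ≈ -7.29 kJ

Leg (i): W = PᵢVᵢ ln(V_f/Vᵢ) = (7417) ln(38.4/12.3) = 8444 J.
Leg (ii): W = 0.
Leg (iii): W = PΔV = (603)(12.3 − 38.4) = -15738 J.
W_net = 8444 − 15738 = -7294 J.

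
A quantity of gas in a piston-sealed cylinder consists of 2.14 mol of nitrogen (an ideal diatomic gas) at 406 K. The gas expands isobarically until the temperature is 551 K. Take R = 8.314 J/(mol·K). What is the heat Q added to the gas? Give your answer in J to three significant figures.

Isobaric: W = nRΔT = (2.14)(8.314)(145) = 2580 J.
ΔU = nCᵥΔT with Cᵥ = 5R/2: ΔU = (2.14)(20.79)(145) = 6450 J.
Q = ΔU + W = 6450 + 2580 = 9029 J.

Q ≈ 9030 J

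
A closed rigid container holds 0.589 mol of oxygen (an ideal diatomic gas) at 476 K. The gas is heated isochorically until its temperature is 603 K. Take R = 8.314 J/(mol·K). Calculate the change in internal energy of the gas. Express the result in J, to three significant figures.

Constant volume ⇒ W = 0, so Q = ΔU = nCᵥΔT with Cᵥ = 5R/2 = 20.79 J/(mol·K).
ΔU = (0.589)(20.79)(603 − 476) = 1555 J.

ΔU ≈ 1550 J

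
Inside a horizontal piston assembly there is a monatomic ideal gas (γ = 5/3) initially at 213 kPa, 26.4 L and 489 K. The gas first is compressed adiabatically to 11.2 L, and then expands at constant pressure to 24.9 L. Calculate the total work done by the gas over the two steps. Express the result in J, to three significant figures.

W_total ≈ 5680 J

Step 1 (adiabatic): W = (P₁V₁ − P₂V₂)/(γ−1) = (5623 − 9960)/0.667 = -6505 J.
After step 1: P = 889.2 kPa, V = 11.2 L, T = 866.1 K.
Step 2 (isobaric): W = PΔV = (889.2 kPa)(24.9 − 11.2 L) = 12183 J.
W_total = -6505 + 12183 = 5678 J.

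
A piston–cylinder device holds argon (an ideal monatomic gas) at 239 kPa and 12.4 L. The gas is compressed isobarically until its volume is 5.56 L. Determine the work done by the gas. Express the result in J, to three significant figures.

Isobaric: W = P ΔV.
W = (239 kPa)(5.56 − 12.4 L) = (239)(-6.84) = -1635 J.

W ≈ -1630 J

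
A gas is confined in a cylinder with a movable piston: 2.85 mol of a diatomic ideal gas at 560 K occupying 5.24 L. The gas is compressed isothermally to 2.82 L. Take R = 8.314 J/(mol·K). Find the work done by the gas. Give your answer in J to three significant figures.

W ≈ -8220 J

Isothermal: W = nRT ln(V₂/V₁).
W = (2.85)(8.314)(560) × ln(2.82/5.24)
  = 13269 × -0.6196
W_by_gas = -8221 J.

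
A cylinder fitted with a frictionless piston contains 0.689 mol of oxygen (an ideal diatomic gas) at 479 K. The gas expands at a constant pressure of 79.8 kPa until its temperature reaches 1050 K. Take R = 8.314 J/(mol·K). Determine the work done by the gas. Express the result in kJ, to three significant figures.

W ≈ 3.27 kJ

Isobaric: W = P ΔV = nR ΔT.
W = (0.689)(8.314)(1050 − 479) = 3271 J.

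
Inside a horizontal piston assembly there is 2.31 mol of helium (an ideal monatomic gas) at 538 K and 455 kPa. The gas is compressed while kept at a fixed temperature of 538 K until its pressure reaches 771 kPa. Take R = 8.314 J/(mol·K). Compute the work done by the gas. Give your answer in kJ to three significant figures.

Isothermal process: W = nRT ln(V₂/V₁) = nRT ln(P₁/P₂).
W = (2.31)(8.314)(538) × ln(455/771)
  = 10332 × ln(0.5901) = 10332 × -0.5274
W_by_gas = -5449 J.

W ≈ -5.45 kJ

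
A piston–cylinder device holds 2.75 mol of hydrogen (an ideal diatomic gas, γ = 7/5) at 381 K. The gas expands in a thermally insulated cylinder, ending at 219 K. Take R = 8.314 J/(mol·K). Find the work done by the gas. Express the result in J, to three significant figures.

Adiabatic ⇒ Q = 0, so W_by = −ΔU = nCᵥ(T₁ − T₂).
Cᵥ = 5R/2 = 20.79 J/(mol·K).
W = (2.75)(20.79)(381 − 219) = 9260 J.

W ≈ 9260 J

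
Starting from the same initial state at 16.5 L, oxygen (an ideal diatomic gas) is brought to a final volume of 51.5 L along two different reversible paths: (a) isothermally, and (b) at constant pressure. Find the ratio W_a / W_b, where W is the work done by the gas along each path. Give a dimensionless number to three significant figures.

W_a / W_b ≈ 0.537

Path (a) isothermal: W = P₁V₁ ln(V₂/V₁) → W_a/(P₁V₁) = 1.138.
Path (b) isobaric: W = P₁(V₂ − V₁) → W_b/(P₁V₁) = 2.121.
W_a / W_b = 1.138 / 2.121 = 0.5366.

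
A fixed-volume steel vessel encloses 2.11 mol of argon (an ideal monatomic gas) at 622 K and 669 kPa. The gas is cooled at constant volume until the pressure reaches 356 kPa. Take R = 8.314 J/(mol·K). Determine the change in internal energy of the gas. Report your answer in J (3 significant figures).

ΔU ≈ -7660 J

Constant volume ⇒ W = 0, so Q = ΔU = nCᵥΔT with Cᵥ = 3R/2 = 12.47 J/(mol·K).
At constant V, T₂/T₁ = P₂/P₁ ⇒ ΔT = T₁(P₂/P₁ − 1) = 622·(356/669 − 1) = -291 K.
ΔU = (2.11)(12.47)(-291) = -7658 J.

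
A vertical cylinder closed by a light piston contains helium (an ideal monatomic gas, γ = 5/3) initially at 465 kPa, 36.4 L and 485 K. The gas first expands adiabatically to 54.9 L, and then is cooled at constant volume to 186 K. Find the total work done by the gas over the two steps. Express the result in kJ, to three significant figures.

W_total ≈ 6.08 kJ

Step 1 (adiabatic): W = (P₁V₁ − P₂V₂)/(γ−1) = (16926 − 12870)/0.667 = 6084 J.
Step 2 (isochoric): W = 0 (constant volume).
W_total = 6084 + 0 = 6084 J.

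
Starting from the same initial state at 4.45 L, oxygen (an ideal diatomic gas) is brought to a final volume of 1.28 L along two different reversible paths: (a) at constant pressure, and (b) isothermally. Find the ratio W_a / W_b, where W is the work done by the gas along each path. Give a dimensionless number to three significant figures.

Path (a) isobaric: W = P₁(V₂ − V₁) → W_a/(P₁V₁) = -0.7124.
Path (b) isothermal: W = P₁V₁ ln(V₂/V₁) → W_b/(P₁V₁) = -1.246.
W_a / W_b = -0.7124 / -1.246 = 0.5717.

W_a / W_b ≈ 0.572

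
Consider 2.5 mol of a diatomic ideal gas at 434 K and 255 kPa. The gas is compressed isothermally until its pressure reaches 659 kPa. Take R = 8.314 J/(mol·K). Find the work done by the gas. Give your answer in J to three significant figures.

W ≈ -8560 J

Isothermal process: W = nRT ln(V₂/V₁) = nRT ln(P₁/P₂).
W = (2.5)(8.314)(434) × ln(255/659)
  = 9021 × ln(0.3869) = 9021 × -0.9495
W_by_gas = -8565 J.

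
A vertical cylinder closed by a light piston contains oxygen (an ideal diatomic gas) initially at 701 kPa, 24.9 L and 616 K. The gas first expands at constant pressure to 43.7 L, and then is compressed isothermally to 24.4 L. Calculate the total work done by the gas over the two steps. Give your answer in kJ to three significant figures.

W_total ≈ -4.67 kJ

Step 1 (isobaric): W = PΔV = (701 kPa)(43.7 − 24.9 L) = 13179 J.
After step 1: P = 701 kPa, V = 43.7 L, T = 1081 K.
Step 2 (isothermal): W = P₁V₁ ln(V₂/V₁) = (30634) ln(24.4/43.7) = -17852 J.
W_total = 13179 − 17852 = -4673 J.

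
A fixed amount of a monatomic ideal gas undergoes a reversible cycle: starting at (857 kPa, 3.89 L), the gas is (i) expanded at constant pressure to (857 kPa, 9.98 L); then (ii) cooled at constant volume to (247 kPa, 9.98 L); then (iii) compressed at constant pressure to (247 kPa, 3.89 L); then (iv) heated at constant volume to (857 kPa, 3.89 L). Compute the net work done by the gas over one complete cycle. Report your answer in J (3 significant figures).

W_net ≈ 3710 J

Constant-volume legs do no work.
W(i) = (857)(9.98 − 3.89) = 5219 J; W(iii) = (247)(3.89 − 9.98) = -1504 J.
W_net = 5219 − 1504 = 3715 J (the clockwise enclosed area).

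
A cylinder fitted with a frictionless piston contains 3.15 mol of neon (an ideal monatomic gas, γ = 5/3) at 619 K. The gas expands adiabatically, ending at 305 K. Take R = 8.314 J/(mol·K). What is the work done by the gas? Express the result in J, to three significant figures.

W ≈ 12300 J

Adiabatic ⇒ Q = 0, so W_by = −ΔU = nCᵥ(T₁ − T₂).
Cᵥ = 3R/2 = 12.47 J/(mol·K).
W = (3.15)(12.47)(619 − 305) = 12335 J.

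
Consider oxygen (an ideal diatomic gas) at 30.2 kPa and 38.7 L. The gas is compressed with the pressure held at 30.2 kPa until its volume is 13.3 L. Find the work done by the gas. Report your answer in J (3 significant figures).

Isobaric: W = P ΔV.
W = (30.2 kPa)(13.3 − 38.7 L) = (30.2)(-25.4) = -767.1 J.

W ≈ -767 J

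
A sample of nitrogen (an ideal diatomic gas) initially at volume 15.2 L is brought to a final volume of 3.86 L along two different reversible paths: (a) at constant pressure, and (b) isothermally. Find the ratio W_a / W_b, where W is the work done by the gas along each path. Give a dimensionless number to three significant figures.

W_a / W_b ≈ 0.544

Path (a) isobaric: W = P₁(V₂ − V₁) → W_a/(P₁V₁) = -0.7461.
Path (b) isothermal: W = P₁V₁ ln(V₂/V₁) → W_b/(P₁V₁) = -1.371.
W_a / W_b = -0.7461 / -1.371 = 0.5443.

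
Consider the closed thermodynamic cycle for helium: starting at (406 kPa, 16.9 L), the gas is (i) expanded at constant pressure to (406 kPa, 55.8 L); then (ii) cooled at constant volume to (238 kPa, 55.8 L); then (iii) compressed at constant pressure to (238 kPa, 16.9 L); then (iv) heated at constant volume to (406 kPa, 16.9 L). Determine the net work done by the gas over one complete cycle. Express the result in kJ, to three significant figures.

Constant-volume legs do no work.
W(i) = (406)(55.8 − 16.9) = 15793 J; W(iii) = (238)(16.9 − 55.8) = -9258 J.
W_net = 15793 − 9258 = 6535 J (the clockwise enclosed area).

W_net ≈ 6.54 kJ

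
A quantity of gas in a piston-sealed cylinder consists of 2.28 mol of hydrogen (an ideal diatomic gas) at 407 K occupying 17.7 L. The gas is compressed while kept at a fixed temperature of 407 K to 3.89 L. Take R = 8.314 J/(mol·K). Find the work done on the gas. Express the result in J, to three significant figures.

W ≈ 11700 J

Isothermal: W = nRT ln(V₂/V₁).
W = (2.28)(8.314)(407) × ln(3.89/17.7)
  = 7715 × -1.515
W_by_gas = -11690 J; work on gas = −W_by = 11690 J.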